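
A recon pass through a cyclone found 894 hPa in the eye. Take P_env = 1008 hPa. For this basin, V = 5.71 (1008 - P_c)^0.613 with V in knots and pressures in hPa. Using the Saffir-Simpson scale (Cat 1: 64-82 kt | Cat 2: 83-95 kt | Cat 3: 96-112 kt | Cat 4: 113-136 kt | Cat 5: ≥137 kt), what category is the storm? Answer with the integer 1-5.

ΔP = 1008 − 894 = 114 hPa.
V ≈ 5.71 × 114^0.613 = 5.71 × 18.23 ≈ 104 kt.
104 kt falls in the Category 3 band.

3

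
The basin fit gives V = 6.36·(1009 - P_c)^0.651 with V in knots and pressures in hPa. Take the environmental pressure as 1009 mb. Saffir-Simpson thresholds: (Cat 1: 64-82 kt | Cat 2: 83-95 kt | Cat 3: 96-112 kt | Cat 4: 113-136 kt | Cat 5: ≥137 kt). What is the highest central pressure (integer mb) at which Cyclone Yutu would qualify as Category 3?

Category 3 begins at V = 96 kt.
Required ΔP = (96/6.36)^(1/0.651) = 15.094^1.536 ≈ 64.68 mb.
P_c ≤ 1009 − 64.68 = 944.32, so the highest integer P_c is 944 mb.

944 mb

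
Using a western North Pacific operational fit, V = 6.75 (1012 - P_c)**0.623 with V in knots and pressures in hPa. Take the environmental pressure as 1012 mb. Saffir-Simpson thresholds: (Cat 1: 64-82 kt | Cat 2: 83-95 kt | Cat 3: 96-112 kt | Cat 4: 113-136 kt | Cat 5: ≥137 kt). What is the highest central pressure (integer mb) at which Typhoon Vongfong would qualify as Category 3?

Category 3 begins at V = 96 kt.
Required ΔP = (96/6.75)^(1/0.623) = 14.222^1.605 ≈ 70.90 mb.
P_c ≤ 1012 − 70.90 = 941.10, so the highest integer P_c is 941 mb.

941 mb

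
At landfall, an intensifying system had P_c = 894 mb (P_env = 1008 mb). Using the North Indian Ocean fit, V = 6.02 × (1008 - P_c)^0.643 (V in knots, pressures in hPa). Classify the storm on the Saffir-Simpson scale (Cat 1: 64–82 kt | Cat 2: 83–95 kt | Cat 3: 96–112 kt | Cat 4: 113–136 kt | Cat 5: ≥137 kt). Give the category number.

ΔP = 1008 − 894 = 114 mb.
V ≈ 6.02 × 114^0.643 = 6.02 × 21.02 ≈ 127 kt.
127 kt falls in the Category 4 band.

4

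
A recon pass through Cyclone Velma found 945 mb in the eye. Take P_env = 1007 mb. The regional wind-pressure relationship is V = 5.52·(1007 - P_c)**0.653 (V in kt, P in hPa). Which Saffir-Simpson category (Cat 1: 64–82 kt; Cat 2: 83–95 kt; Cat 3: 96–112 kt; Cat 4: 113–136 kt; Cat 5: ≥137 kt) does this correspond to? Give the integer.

1

ΔP = 1007 − 945 = 62 mb.
V ≈ 5.52 × 62^0.653 = 5.52 × 14.81 ≈ 82 kt.
82 kt falls in the Category 1 band.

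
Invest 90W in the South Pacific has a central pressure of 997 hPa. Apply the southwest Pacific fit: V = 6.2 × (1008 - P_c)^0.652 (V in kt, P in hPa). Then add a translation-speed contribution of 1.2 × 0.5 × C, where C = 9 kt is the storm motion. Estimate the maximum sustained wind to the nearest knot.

ΔP = 1008 − 997 = 11 hPa.
11^0.652 ≈ 4.775.
V ≈ 6.2 × 4.775 ≈ 29.6 kt.
Translation term: 1.2 × 0.5 × 9 = 5.4 kt.
Corrected V ≈ 35 kt → 35 kt.

35 kt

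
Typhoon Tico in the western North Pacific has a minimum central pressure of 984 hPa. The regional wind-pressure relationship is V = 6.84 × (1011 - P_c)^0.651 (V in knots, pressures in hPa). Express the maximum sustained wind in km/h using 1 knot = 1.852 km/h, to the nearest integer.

ΔP = 1011 − 984 = 27 hPa.
V ≈ 6.84 × 27^0.651 = 6.84 × 8.547 ≈ 58.462 kt.
58.462 × 1.852 ≈ 108.27 km/h → 108 km/h.

108 km/h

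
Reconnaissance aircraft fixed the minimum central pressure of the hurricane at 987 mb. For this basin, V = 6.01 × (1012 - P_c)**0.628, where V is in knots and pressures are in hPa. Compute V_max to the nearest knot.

45 kt

ΔP = 1012 − 987 = 25 mb.
25^0.628 ≈ 7.549.
V ≈ 6.01 × 7.549 ≈ 45.4 kt.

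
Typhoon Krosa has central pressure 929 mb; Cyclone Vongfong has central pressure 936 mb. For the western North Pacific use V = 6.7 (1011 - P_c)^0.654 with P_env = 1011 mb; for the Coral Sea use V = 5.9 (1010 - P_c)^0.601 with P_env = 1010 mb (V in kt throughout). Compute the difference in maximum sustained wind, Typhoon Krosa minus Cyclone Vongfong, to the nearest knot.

41 kt

Typhoon Krosa: ΔP = 82; V ≈ 6.7 × 82^0.654 ≈ 119.59 kt.
Cyclone Vongfong: ΔP = 74; V ≈ 5.9 × 74^0.601 ≈ 78.39 kt.
Difference ≈ 119.59 − 78.39 = 41.20 → 41 kt.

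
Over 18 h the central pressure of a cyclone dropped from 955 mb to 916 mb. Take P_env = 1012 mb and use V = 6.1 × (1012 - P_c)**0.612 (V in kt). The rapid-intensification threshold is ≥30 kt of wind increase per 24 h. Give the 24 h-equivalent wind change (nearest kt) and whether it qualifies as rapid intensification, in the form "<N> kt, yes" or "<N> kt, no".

36 kt, yes

V₁: ΔP = 57, V ≈ 6.1 × 57^0.612 ≈ 72.43 kt.
V₂: ΔP = 96, V ≈ 6.1 × 96^0.612 ≈ 99.65 kt.
ΔV over 18 h = 27.22 kt → 24 h equivalent = 27.22 × 24/18 ≈ 36.29 kt.
36 kt ≥ 30 kt ⇒ rapid intensification.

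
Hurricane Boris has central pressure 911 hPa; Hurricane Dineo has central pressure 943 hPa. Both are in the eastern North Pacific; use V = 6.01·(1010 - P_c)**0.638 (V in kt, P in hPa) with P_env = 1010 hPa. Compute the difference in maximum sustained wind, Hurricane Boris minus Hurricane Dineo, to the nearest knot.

25 kt

Hurricane Boris: ΔP = 99; V ≈ 6.01 × 99^0.638 ≈ 112.74 kt.
Hurricane Dineo: ΔP = 67; V ≈ 6.01 × 67^0.638 ≈ 87.88 kt.
Difference ≈ 112.74 − 87.88 = 24.86 → 25 kt.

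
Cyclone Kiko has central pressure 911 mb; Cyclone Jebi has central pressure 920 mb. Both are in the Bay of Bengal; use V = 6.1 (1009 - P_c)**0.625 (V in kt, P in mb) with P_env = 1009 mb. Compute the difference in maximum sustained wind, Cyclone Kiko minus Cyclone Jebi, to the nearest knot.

Cyclone Kiko: ΔP = 98; V ≈ 6.1 × 98^0.625 ≈ 107.11 kt.
Cyclone Jebi: ΔP = 89; V ≈ 6.1 × 89^0.625 ≈ 100.86 kt.
Difference ≈ 107.11 − 100.86 = 6.25 → 6 kt.

6 kt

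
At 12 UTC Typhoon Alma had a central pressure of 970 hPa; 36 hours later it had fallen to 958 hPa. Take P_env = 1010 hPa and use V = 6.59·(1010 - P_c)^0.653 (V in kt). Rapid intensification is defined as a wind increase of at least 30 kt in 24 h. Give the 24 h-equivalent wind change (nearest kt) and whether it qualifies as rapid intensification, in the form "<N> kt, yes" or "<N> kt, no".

9 kt, no

V₁: ΔP = 40, V ≈ 6.59 × 40^0.653 ≈ 73.29 kt.
V₂: ΔP = 52, V ≈ 6.59 × 52^0.653 ≈ 86.98 kt.
ΔV over 36 h = 13.69 kt → 24 h equivalent = 13.69 × 24/36 ≈ 9.13 kt.
9 kt < 30 kt ⇒ not rapid intensification.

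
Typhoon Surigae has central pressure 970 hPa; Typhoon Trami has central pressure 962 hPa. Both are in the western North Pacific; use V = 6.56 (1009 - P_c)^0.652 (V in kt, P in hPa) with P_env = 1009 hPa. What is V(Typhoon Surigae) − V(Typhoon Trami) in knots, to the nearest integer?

-9 kt

Typhoon Surigae: ΔP = 39; V ≈ 6.56 × 39^0.652 ≈ 71.50 kt.
Typhoon Trami: ΔP = 47; V ≈ 6.56 × 47^0.652 ≈ 80.74 kt.
Difference ≈ 71.50 − 80.74 = -9.24 → -9 kt.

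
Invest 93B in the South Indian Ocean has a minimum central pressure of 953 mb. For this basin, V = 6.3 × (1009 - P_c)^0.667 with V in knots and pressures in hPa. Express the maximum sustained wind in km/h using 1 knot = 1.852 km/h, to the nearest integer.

ΔP = 1009 − 953 = 56 mb.
V ≈ 6.3 × 56^0.667 = 6.3 × 14.657 ≈ 92.338 kt.
92.338 × 1.852 ≈ 171.01 km/h → 171 km/h.

171 km/h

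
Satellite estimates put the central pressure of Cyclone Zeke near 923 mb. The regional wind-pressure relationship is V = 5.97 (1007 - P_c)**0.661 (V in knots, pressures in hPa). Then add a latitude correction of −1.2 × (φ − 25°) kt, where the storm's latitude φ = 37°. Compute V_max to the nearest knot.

97 kt

ΔP = 1007 − 923 = 84 mb.
84^0.661 ≈ 18.705.
V ≈ 5.97 × 18.705 ≈ 111.7 kt.
Latitude correction: −1.2 × (37 − 25) = -14.4 kt.
Corrected V ≈ 97.3 kt → 97 kt.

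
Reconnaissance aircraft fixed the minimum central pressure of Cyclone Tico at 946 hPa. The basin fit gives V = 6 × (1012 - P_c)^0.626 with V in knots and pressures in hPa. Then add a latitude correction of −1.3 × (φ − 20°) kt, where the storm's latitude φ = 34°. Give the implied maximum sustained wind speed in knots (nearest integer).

64 kt

ΔP = 1012 − 946 = 66 hPa.
66^0.626 ≈ 13.773.
V ≈ 6 × 13.773 ≈ 82.6 kt.
Latitude correction: −1.3 × (34 − 20) = -18.2 kt.
Corrected V ≈ 64.4 kt → 64 kt.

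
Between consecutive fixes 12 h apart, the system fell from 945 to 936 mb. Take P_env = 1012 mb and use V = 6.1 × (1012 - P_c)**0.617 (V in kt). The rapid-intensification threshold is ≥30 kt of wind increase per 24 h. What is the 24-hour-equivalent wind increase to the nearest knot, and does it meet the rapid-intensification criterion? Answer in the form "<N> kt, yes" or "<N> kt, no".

13 kt, no

V₁: ΔP = 67, V ≈ 6.1 × 67^0.617 ≈ 81.66 kt.
V₂: ΔP = 76, V ≈ 6.1 × 76^0.617 ≈ 88.27 kt.
ΔV over 12 h = 6.61 kt → 24 h equivalent = 6.61 × 24/12 ≈ 13.22 kt.
13 kt < 30 kt ⇒ not rapid intensification.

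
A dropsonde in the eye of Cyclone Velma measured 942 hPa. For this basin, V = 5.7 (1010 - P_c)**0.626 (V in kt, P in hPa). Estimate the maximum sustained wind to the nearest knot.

ΔP = 1010 − 942 = 68 hPa.
68^0.626 ≈ 14.033.
V ≈ 5.7 × 14.033 ≈ 80.0 kt.

80 kt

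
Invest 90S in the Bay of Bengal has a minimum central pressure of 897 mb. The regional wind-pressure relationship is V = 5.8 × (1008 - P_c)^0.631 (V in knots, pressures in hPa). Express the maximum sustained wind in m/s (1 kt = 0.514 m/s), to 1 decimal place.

58.2 m/s

ΔP = 1008 − 897 = 111 mb.
V ≈ 5.8 × 111^0.631 = 5.8 × 19.525 ≈ 113.247 kt.
113.247 × 0.514 ≈ 58.21 m/s → 58.2 m/s.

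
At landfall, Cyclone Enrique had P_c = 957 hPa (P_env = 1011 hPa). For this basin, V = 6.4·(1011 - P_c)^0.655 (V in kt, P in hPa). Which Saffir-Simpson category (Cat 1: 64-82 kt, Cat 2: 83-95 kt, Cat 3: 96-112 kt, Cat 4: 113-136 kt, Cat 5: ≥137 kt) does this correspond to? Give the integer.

ΔP = 1011 − 957 = 54 hPa.
V ≈ 6.4 × 54^0.655 = 6.4 × 13.64 ≈ 87 kt.
87 kt falls in the Category 2 band.

2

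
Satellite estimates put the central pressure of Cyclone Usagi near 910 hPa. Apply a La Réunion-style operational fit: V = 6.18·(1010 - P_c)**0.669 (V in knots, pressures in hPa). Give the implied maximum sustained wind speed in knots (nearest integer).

135 kt

ΔP = 1010 − 910 = 100 hPa.
100^0.669 ≈ 21.777.
V ≈ 6.18 × 21.777 ≈ 134.6 kt.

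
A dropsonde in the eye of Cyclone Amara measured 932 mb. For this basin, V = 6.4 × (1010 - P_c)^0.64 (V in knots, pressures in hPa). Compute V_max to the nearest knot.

ΔP = 1010 − 932 = 78 mb.
78^0.64 ≈ 16.253.
V ≈ 6.4 × 16.253 ≈ 104.0 kt.

104 kt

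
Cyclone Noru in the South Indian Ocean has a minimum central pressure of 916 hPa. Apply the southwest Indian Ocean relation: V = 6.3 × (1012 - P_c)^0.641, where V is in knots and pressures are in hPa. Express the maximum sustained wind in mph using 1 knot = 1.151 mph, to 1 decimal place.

135.2 mph

ΔP = 1012 − 916 = 96 hPa.
V ≈ 6.3 × 96^0.641 = 6.3 × 18.648 ≈ 117.483 kt.
117.483 × 1.151 ≈ 135.22 mph → 135.2 mph.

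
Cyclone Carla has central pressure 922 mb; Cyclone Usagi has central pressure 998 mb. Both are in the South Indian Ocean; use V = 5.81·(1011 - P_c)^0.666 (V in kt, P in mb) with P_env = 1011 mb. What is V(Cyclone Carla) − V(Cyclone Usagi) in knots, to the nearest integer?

Cyclone Carla: ΔP = 89; V ≈ 5.81 × 89^0.666 ≈ 115.47 kt.
Cyclone Usagi: ΔP = 13; V ≈ 5.81 × 13^0.666 ≈ 32.07 kt.
Difference ≈ 115.47 − 32.07 = 83.40 → 83 kt.

83 kt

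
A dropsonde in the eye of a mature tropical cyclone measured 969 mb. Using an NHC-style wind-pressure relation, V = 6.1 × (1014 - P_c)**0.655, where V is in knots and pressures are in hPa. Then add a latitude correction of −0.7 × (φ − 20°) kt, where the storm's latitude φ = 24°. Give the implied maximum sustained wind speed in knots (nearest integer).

71 kt

ΔP = 1014 − 969 = 45 mb.
45^0.655 ≈ 12.102.
V ≈ 6.1 × 12.102 ≈ 73.8 kt.
Latitude correction: −0.7 × (24 − 20) = -2.8 kt.
Corrected V ≈ 71 kt → 71 kt.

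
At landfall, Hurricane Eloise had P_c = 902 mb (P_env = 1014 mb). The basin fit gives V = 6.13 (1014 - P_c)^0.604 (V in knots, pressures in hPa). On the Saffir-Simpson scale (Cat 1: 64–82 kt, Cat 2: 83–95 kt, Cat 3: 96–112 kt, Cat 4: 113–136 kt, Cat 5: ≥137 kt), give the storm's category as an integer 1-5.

3

ΔP = 1014 − 902 = 112 mb.
V ≈ 6.13 × 112^0.604 = 6.13 × 17.29 ≈ 106 kt.
106 kt falls in the Category 3 band.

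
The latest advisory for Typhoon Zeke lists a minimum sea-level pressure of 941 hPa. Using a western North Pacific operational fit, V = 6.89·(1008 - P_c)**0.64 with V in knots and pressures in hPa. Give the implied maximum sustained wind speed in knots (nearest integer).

102 kt

ΔP = 1008 − 941 = 67 hPa.
67^0.64 ≈ 14.746.
V ≈ 6.89 × 14.746 ≈ 101.6 kt.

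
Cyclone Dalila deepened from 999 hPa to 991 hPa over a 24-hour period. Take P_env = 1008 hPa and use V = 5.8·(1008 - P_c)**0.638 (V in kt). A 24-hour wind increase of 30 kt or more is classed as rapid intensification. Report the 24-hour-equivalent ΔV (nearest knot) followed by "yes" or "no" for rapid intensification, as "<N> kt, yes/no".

12 kt, no

V₁: ΔP = 9, V ≈ 5.8 × 9^0.638 ≈ 23.56 kt.
V₂: ΔP = 17, V ≈ 5.8 × 17^0.638 ≈ 35.36 kt.
ΔV over 24 h = 11.80 kt → 24 h equivalent = 11.80 × 24/24 ≈ 11.80 kt.
12 kt < 30 kt ⇒ not rapid intensification.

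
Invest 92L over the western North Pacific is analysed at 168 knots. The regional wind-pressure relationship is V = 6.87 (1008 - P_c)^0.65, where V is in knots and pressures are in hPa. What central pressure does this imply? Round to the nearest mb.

871 mb

ΔP = (V / 6.87)^(1/0.65) = (168/6.87)^1.538.
168/6.87 = 24.454; 24.454^1.538 ≈ 136.75 mb.
P_c = 1008 − 136.75 = 871.25 ≈ 871 mb.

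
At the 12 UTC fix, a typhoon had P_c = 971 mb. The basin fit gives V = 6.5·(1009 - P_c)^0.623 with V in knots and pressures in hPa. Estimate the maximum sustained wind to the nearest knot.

63 kt

ΔP = 1009 − 971 = 38 mb.
38^0.623 ≈ 9.643.
V ≈ 6.5 × 9.643 ≈ 62.7 kt.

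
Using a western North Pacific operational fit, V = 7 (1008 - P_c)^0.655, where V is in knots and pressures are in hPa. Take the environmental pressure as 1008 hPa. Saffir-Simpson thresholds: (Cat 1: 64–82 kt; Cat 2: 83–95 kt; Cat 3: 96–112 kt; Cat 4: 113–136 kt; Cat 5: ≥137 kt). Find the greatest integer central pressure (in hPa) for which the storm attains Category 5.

914 hPa

Category 5 begins at V = 137 kt.
Required ΔP = (137/7)^(1/0.655) = 19.571^1.527 ≈ 93.74 hPa.
P_c ≤ 1008 − 93.74 = 914.26, so the highest integer P_c is 914 hPa.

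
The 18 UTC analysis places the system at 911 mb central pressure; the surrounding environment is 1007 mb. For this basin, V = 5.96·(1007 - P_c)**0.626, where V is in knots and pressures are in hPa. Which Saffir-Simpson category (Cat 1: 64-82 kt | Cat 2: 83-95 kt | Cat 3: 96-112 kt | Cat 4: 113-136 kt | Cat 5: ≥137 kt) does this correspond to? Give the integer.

3

ΔP = 1007 − 911 = 96 mb.
V ≈ 5.96 × 96^0.626 = 5.96 × 17.41 ≈ 104 kt.
104 kt falls in the Category 3 band.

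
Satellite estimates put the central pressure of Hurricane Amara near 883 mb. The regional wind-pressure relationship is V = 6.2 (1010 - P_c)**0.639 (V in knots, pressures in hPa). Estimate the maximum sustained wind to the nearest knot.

ΔP = 1010 − 883 = 127 mb.
127^0.639 ≈ 22.097.
V ≈ 6.2 × 22.097 ≈ 137.0 kt.

137 kt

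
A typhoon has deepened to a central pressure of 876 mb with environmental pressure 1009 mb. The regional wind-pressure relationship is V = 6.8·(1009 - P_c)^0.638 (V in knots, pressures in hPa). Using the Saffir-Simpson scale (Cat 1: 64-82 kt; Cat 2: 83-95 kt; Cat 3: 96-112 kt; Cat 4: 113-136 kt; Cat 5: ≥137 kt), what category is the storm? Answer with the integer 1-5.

5

ΔP = 1009 − 876 = 133 mb.
V ≈ 6.8 × 133^0.638 = 6.8 × 22.65 ≈ 154 kt.
154 kt falls in the Category 5 band.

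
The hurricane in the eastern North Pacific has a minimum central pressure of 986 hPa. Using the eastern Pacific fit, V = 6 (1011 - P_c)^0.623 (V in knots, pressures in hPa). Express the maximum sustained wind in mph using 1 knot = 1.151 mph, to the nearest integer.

51 mph

ΔP = 1011 − 986 = 25 hPa.
V ≈ 6 × 25^0.623 = 6 × 7.429 ≈ 44.573 kt.
44.573 × 1.151 ≈ 51.30 mph → 51 mph.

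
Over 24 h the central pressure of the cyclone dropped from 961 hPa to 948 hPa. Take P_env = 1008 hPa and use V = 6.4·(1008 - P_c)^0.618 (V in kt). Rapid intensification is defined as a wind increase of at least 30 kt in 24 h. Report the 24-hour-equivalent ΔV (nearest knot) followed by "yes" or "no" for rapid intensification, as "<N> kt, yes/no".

11 kt, no

V₁: ΔP = 47, V ≈ 6.4 × 47^0.618 ≈ 69.11 kt.
V₂: ΔP = 60, V ≈ 6.4 × 60^0.618 ≈ 80.37 kt.
ΔV over 24 h = 11.26 kt → 24 h equivalent = 11.26 × 24/24 ≈ 11.26 kt.
11 kt < 30 kt ⇒ not rapid intensification.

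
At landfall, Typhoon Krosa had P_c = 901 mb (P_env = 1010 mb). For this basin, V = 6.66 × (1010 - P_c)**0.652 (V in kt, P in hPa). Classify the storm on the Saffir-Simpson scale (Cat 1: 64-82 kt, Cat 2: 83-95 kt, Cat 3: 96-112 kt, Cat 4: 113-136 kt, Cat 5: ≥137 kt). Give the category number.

ΔP = 1010 − 901 = 109 mb.
V ≈ 6.66 × 109^0.652 = 6.66 × 21.30 ≈ 142 kt.
142 kt falls in the Category 5 band.

5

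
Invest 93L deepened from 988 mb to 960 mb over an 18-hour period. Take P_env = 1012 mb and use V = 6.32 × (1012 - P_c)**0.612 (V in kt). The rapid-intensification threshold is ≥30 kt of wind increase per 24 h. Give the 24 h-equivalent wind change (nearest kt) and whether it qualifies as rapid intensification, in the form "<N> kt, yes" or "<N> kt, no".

V₁: ΔP = 24, V ≈ 6.32 × 24^0.612 ≈ 44.20 kt.
V₂: ΔP = 52, V ≈ 6.32 × 52^0.612 ≈ 70.94 kt.
ΔV over 18 h = 26.74 kt → 24 h equivalent = 26.74 × 24/18 ≈ 35.65 kt.
36 kt ≥ 30 kt ⇒ rapid intensification.

36 kt, yes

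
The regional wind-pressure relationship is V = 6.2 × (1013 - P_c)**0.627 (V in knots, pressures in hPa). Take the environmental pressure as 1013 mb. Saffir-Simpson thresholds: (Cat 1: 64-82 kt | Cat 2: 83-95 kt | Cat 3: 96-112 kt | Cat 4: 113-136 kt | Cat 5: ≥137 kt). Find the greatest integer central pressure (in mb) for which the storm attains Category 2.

Category 2 begins at V = 83 kt.
Required ΔP = (83/6.2)^(1/0.627) = 13.387^1.595 ≈ 62.65 mb.
P_c ≤ 1013 − 62.65 = 950.35, so the highest integer P_c is 950 mb.

950 mb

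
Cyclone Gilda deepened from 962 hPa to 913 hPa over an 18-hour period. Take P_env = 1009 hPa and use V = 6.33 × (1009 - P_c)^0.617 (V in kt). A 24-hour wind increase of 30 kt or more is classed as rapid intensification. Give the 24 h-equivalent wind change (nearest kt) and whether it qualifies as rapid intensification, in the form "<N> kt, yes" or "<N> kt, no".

V₁: ΔP = 47, V ≈ 6.33 × 47^0.617 ≈ 68.09 kt.
V₂: ΔP = 96, V ≈ 6.33 × 96^0.617 ≈ 105.79 kt.
ΔV over 18 h = 37.70 kt → 24 h equivalent = 37.70 × 24/18 ≈ 50.27 kt.
50 kt ≥ 30 kt ⇒ rapid intensification.

50 kt, yes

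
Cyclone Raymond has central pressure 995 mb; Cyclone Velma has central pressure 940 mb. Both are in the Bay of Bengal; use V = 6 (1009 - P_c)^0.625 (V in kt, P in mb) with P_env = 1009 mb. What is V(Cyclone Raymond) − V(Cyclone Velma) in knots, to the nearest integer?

-53 kt

Cyclone Raymond: ΔP = 14; V ≈ 6 × 14^0.625 ≈ 31.22 kt.
Cyclone Velma: ΔP = 69; V ≈ 6 × 69^0.625 ≈ 84.61 kt.
Difference ≈ 31.22 − 84.61 = -53.39 → -53 kt.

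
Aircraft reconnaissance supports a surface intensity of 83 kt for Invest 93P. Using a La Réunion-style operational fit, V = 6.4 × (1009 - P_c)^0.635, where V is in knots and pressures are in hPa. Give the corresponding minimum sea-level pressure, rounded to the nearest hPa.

ΔP = (V / 6.4)^(1/0.635) = (83/6.4)^1.575.
83/6.4 = 12.969; 12.969^1.575 ≈ 56.57 hPa.
P_c = 1009 − 56.57 = 952.43 ≈ 952 hPa.

952 hPa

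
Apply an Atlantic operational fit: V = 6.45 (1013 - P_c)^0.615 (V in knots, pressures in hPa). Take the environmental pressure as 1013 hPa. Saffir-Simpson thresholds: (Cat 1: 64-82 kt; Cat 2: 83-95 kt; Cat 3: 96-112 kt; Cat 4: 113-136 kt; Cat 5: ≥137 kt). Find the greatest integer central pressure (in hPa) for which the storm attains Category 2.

949 hPa

Category 2 begins at V = 83 kt.
Required ΔP = (83/6.45)^(1/0.615) = 12.868^1.626 ≈ 63.69 hPa.
P_c ≤ 1013 − 63.69 = 949.31, so the highest integer P_c is 949 hPa.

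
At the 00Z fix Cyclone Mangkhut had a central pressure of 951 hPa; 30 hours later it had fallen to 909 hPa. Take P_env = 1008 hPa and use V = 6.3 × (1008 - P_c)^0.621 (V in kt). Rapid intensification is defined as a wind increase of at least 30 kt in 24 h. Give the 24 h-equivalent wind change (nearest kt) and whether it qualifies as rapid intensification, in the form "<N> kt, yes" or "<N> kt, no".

V₁: ΔP = 57, V ≈ 6.3 × 57^0.621 ≈ 77.58 kt.
V₂: ΔP = 99, V ≈ 6.3 × 99^0.621 ≈ 109.30 kt.
ΔV over 30 h = 31.72 kt → 24 h equivalent = 31.72 × 24/30 ≈ 25.38 kt.
25 kt < 30 kt ⇒ not rapid intensification.

25 kt, no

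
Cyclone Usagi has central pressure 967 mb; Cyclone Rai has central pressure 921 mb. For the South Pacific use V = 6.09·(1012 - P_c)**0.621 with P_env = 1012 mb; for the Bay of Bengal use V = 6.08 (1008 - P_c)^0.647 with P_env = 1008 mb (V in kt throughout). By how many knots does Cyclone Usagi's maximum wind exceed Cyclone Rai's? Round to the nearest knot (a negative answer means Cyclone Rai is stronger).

Cyclone Usagi: ΔP = 45; V ≈ 6.09 × 45^0.621 ≈ 64.75 kt.
Cyclone Rai: ΔP = 87; V ≈ 6.08 × 87^0.647 ≈ 109.34 kt.
Difference ≈ 64.75 − 109.34 = -44.59 → -45 kt.

-45 kt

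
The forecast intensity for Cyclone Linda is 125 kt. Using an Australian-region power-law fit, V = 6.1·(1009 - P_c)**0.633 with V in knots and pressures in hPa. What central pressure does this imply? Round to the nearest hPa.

891 hPa

ΔP = (V / 6.1)^(1/0.633) = (125/6.1)^1.580.
125/6.1 = 20.492; 20.492^1.580 ≈ 118.03 hPa.
P_c = 1009 − 118.03 = 890.97 ≈ 891 hPa.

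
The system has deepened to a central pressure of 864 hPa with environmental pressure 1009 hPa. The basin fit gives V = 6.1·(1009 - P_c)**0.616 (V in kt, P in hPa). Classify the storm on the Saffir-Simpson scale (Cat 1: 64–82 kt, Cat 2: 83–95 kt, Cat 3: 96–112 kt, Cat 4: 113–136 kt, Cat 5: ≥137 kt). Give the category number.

4

ΔP = 1009 − 864 = 145 hPa.
V ≈ 6.1 × 145^0.616 = 6.1 × 21.45 ≈ 131 kt.
131 kt falls in the Category 4 band.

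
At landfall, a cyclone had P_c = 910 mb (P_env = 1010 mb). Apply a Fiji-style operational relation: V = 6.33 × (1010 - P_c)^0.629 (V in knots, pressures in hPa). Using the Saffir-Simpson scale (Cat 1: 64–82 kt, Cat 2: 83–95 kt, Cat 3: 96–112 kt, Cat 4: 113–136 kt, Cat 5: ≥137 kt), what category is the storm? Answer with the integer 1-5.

ΔP = 1010 − 910 = 100 mb.
V ≈ 6.33 × 100^0.629 = 6.33 × 18.11 ≈ 115 kt.
115 kt falls in the Category 4 band.

4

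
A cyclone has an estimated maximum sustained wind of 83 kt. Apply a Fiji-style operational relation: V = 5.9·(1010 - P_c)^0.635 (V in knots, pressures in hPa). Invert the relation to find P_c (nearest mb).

ΔP = (V / 5.9)^(1/0.635) = (83/5.9)^1.575.
83/5.9 = 14.068; 14.068^1.575 ≈ 64.30 mb.
P_c = 1010 − 64.30 = 945.70 ≈ 946 mb.

946 mb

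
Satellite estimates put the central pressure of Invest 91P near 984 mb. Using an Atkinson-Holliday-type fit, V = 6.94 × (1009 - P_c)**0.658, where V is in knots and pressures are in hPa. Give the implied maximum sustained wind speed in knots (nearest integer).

58 kt

ΔP = 1009 − 984 = 25 mb.
25^0.658 ≈ 8.315.
V ≈ 6.94 × 8.315 ≈ 57.7 kt.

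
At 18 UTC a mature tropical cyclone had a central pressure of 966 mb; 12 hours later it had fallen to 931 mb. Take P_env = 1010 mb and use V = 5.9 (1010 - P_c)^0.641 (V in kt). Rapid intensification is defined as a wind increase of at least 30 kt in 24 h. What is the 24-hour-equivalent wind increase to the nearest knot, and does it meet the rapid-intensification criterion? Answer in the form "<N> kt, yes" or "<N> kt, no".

V₁: ΔP = 44, V ≈ 5.9 × 44^0.641 ≈ 66.73 kt.
V₂: ΔP = 79, V ≈ 5.9 × 79^0.641 ≈ 97.10 kt.
ΔV over 12 h = 30.37 kt → 24 h equivalent = 30.37 × 24/12 ≈ 60.74 kt.
61 kt ≥ 30 kt ⇒ rapid intensification.

61 kt, yes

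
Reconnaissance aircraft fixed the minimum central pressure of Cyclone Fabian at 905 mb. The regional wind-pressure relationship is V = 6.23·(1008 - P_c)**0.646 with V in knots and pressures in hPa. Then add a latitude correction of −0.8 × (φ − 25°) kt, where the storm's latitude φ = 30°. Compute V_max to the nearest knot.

120 kt

ΔP = 1008 − 905 = 103 mb.
103^0.646 ≈ 19.966.
V ≈ 6.23 × 19.966 ≈ 124.4 kt.
Latitude correction: −0.8 × (30 − 25) = -4 kt.
Corrected V ≈ 120.4 kt → 120 kt.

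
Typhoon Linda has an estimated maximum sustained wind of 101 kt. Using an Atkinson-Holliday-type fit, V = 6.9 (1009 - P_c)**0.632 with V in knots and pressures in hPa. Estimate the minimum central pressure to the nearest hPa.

ΔP = (V / 6.9)^(1/0.632) = (101/6.9)^1.582.
101/6.9 = 14.638; 14.638^1.582 ≈ 69.84 hPa.
P_c = 1009 − 69.84 = 939.16 ≈ 939 hPa.

939 hPa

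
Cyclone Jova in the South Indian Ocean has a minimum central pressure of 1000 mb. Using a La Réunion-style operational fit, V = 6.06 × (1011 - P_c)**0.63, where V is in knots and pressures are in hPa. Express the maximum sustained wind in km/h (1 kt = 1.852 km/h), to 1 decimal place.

ΔP = 1011 − 1000 = 11 mb.
V ≈ 6.06 × 11^0.63 = 6.06 × 4.530 ≈ 27.450 kt.
27.450 × 1.852 ≈ 50.84 km/h → 50.8 km/h.

50.8 km/h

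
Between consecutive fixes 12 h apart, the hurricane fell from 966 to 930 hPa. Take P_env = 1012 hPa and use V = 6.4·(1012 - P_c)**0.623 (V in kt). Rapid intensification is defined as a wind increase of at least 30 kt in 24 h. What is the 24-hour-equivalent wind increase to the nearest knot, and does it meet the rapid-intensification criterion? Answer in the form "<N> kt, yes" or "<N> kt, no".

60 kt, yes

V₁: ΔP = 46, V ≈ 6.4 × 46^0.623 ≈ 69.51 kt.
V₂: ΔP = 82, V ≈ 6.4 × 82^0.623 ≈ 99.65 kt.
ΔV over 12 h = 30.14 kt → 24 h equivalent = 30.14 × 24/12 ≈ 60.28 kt.
60 kt ≥ 30 kt ⇒ rapid intensification.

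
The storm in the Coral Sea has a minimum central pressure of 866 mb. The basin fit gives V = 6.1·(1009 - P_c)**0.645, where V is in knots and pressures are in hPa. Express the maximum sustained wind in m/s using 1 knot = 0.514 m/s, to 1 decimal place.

ΔP = 1009 − 866 = 143 mb.
V ≈ 6.1 × 143^0.645 = 6.1 × 24.558 ≈ 149.803 kt.
149.803 × 0.514 ≈ 77.00 m/s → 77.0 m/s.

77.0 m/s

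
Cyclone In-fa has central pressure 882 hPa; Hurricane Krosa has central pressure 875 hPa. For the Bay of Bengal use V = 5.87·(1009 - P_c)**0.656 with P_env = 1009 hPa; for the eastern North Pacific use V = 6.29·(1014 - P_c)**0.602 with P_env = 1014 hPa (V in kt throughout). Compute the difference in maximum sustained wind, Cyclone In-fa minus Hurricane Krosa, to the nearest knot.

Cyclone In-fa: ΔP = 127; V ≈ 5.87 × 127^0.656 ≈ 140.84 kt.
Hurricane Krosa: ΔP = 139; V ≈ 6.29 × 139^0.602 ≈ 122.67 kt.
Difference ≈ 140.84 − 122.67 = 18.17 → 18 kt.

18 kt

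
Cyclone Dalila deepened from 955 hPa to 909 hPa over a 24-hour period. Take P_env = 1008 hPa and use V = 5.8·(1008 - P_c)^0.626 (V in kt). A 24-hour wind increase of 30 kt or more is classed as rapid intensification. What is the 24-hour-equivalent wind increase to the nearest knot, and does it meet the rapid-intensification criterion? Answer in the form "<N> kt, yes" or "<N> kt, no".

33 kt, yes

V₁: ΔP = 53, V ≈ 5.8 × 53^0.626 ≈ 69.63 kt.
V₂: ΔP = 99, V ≈ 5.8 × 99^0.626 ≈ 102.97 kt.
ΔV over 24 h = 33.34 kt → 24 h equivalent = 33.34 × 24/24 ≈ 33.34 kt.
33 kt ≥ 30 kt ⇒ rapid intensification.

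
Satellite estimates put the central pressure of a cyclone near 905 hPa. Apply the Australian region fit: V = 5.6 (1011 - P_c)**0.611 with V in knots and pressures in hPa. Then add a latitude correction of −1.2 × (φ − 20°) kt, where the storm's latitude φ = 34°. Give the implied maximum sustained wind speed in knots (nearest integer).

80 kt

ΔP = 1011 − 905 = 106 hPa.
106^0.611 ≈ 17.277.
V ≈ 5.6 × 17.277 ≈ 96.7 kt.
Latitude correction: −1.2 × (34 − 20) = -16.8 kt.
Corrected V ≈ 79.9 kt → 80 kt.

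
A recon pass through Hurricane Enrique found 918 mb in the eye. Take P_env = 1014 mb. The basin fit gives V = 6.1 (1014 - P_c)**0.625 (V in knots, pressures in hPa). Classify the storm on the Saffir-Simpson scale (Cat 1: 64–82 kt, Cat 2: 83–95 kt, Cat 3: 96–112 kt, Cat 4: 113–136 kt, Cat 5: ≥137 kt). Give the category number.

3

ΔP = 1014 − 918 = 96 mb.
V ≈ 6.1 × 96^0.625 = 6.1 × 17.33 ≈ 106 kt.
106 kt falls in the Category 3 band.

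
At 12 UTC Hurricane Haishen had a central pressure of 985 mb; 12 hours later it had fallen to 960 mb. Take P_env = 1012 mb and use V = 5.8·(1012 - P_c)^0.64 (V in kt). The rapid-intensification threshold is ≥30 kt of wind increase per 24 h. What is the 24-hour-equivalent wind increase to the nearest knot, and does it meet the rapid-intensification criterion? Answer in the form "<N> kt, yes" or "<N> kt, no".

V₁: ΔP = 27, V ≈ 5.8 × 27^0.64 ≈ 47.81 kt.
V₂: ΔP = 52, V ≈ 5.8 × 52^0.64 ≈ 72.72 kt.
ΔV over 12 h = 24.91 kt → 24 h equivalent = 24.91 × 24/12 ≈ 49.82 kt.
50 kt ≥ 30 kt ⇒ rapid intensification.

50 kt, yes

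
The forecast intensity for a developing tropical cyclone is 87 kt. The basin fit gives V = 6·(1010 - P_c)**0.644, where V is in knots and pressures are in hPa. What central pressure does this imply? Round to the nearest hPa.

ΔP = (V / 6)^(1/0.644) = (87/6)^1.553.
87/6 = 14.500; 14.500^1.553 ≈ 63.59 hPa.
P_c = 1010 − 63.59 = 946.41 ≈ 946 hPa.

946 hPa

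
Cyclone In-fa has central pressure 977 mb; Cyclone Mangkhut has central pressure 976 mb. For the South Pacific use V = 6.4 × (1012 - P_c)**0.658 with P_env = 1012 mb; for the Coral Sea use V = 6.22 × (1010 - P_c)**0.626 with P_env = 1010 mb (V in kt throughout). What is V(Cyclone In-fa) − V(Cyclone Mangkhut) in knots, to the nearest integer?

10 kt

Cyclone In-fa: ΔP = 35; V ≈ 6.4 × 35^0.658 ≈ 66.40 kt.
Cyclone Mangkhut: ΔP = 34; V ≈ 6.22 × 34^0.626 ≈ 56.56 kt.
Difference ≈ 66.40 − 56.56 = 9.84 → 10 kt.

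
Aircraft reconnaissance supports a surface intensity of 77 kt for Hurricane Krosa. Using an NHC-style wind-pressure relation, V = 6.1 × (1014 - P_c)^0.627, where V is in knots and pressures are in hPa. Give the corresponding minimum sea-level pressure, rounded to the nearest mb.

957 mb

ΔP = (V / 6.1)^(1/0.627) = (77/6.1)^1.595.
77/6.1 = 12.623; 12.623^1.595 ≈ 57.05 mb.
P_c = 1014 − 57.05 = 956.95 ≈ 957 mb.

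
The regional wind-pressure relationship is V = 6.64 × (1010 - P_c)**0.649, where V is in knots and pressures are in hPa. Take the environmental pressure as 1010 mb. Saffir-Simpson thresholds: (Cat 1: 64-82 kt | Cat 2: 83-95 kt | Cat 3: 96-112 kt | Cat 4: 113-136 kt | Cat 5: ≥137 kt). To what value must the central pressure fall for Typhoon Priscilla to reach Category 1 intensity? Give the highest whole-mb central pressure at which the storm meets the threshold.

977 mb

Category 1 begins at V = 64 kt.
Required ΔP = (64/6.64)^(1/0.649) = 9.639^1.541 ≈ 32.82 mb.
P_c ≤ 1010 − 32.82 = 977.18, so the highest integer P_c is 977 mb.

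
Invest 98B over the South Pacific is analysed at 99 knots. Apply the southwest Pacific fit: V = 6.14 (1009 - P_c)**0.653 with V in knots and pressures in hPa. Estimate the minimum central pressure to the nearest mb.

ΔP = (V / 6.14)^(1/0.653) = (99/6.14)^1.531.
99/6.14 = 16.124; 16.124^1.531 ≈ 70.65 mb.
P_c = 1009 − 70.65 = 938.35 ≈ 938 mb.

938 mb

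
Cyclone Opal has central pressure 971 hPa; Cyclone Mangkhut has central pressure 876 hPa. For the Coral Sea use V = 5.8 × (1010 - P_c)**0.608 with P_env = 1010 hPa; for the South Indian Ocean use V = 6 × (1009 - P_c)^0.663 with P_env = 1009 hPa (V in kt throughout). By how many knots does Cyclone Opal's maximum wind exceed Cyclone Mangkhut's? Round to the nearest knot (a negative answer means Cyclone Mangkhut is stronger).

-100 kt

Cyclone Opal: ΔP = 39; V ≈ 5.8 × 39^0.608 ≈ 53.80 kt.
Cyclone Mangkhut: ΔP = 133; V ≈ 6 × 133^0.663 ≈ 153.56 kt.
Difference ≈ 53.80 − 153.56 = -99.76 → -100 kt.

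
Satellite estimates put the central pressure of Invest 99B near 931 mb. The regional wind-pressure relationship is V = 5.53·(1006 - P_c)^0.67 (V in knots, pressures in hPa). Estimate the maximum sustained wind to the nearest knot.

ΔP = 1006 − 931 = 75 mb.
75^0.67 ≈ 18.042.
V ≈ 5.53 × 18.042 ≈ 99.8 kt.

100 kt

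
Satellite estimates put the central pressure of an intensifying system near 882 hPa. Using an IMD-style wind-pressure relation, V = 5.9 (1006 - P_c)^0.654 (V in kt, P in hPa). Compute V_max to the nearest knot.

ΔP = 1006 − 882 = 124 hPa.
124^0.654 ≈ 23.394.
V ≈ 5.9 × 23.394 ≈ 138.0 kt.

138 kt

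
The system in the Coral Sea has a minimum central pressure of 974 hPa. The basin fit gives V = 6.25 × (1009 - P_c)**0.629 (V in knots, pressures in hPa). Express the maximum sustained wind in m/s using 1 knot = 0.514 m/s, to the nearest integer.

ΔP = 1009 − 974 = 35 hPa.
V ≈ 6.25 × 35^0.629 = 6.25 × 9.359 ≈ 58.492 kt.
58.492 × 0.514 ≈ 30.07 m/s → 30 m/s.

30 m/s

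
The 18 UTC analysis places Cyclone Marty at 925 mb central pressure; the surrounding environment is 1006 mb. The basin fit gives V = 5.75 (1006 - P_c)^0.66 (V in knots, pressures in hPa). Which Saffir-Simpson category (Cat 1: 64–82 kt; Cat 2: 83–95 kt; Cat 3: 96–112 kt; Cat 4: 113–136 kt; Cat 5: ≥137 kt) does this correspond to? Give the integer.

ΔP = 1006 − 925 = 81 mb.
V ≈ 5.75 × 81^0.66 = 5.75 × 18.18 ≈ 105 kt.
105 kt falls in the Category 3 band.

3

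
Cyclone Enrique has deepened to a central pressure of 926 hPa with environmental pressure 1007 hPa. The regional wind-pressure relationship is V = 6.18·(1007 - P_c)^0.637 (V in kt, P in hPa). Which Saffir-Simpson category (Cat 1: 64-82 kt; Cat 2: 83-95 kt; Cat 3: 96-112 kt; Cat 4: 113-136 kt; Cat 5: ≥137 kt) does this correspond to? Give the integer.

ΔP = 1007 − 926 = 81 hPa.
V ≈ 6.18 × 81^0.637 = 6.18 × 16.43 ≈ 102 kt.
102 kt falls in the Category 3 band.

3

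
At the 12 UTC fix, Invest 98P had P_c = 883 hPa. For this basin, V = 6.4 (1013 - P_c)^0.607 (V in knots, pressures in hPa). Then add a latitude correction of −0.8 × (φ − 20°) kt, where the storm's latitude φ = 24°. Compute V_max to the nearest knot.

ΔP = 1013 − 883 = 130 hPa.
130^0.607 ≈ 19.194.
V ≈ 6.4 × 19.194 ≈ 122.8 kt.
Latitude correction: −0.8 × (24 − 20) = -3.2 kt.
Corrected V ≈ 119.6 kt → 120 kt.

120 kt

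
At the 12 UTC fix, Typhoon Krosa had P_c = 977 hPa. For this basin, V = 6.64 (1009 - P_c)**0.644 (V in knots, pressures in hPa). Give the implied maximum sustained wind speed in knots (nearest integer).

ΔP = 1009 − 977 = 32 hPa.
32^0.644 ≈ 9.318.
V ≈ 6.64 × 9.318 ≈ 61.9 kt.

62 kt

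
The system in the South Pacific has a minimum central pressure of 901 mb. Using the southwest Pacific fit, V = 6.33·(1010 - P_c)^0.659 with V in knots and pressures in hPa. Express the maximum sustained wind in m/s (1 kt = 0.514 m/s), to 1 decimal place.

71.6 m/s

ΔP = 1010 − 901 = 109 mb.
V ≈ 6.33 × 109^0.659 = 6.33 × 22.012 ≈ 139.337 kt.
139.337 × 0.514 ≈ 71.62 m/s → 71.6 m/s.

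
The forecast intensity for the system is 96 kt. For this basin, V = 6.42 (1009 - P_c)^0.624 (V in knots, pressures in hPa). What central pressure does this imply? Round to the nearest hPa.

933 hPa

ΔP = (V / 6.42)^(1/0.624) = (96/6.42)^1.603.
96/6.42 = 14.953; 14.953^1.603 ≈ 76.31 hPa.
P_c = 1009 − 76.31 = 932.69 ≈ 933 hPa.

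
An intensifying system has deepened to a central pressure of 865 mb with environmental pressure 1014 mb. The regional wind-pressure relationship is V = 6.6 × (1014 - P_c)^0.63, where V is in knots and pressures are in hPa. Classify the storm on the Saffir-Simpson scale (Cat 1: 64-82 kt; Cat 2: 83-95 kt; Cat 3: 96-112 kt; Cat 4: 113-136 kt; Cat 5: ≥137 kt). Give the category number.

ΔP = 1014 − 865 = 149 mb.
V ≈ 6.6 × 149^0.63 = 6.6 × 23.39 ≈ 154 kt.
154 kt falls in the Category 5 band.

5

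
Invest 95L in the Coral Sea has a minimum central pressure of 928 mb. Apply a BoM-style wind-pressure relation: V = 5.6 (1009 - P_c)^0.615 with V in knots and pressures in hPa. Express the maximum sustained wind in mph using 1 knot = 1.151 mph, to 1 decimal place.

ΔP = 1009 − 928 = 81 mb.
V ≈ 5.6 × 81^0.615 = 5.6 × 14.918 ≈ 83.542 kt.
83.542 × 1.151 ≈ 96.16 mph → 96.2 mph.

96.2 mph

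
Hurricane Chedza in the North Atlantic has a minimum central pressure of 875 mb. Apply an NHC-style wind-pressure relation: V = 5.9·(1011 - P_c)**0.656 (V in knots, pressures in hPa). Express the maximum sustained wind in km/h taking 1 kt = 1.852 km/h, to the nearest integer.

274 km/h

ΔP = 1011 − 875 = 136 mb.
V ≈ 5.9 × 136^0.656 = 5.9 × 25.096 ≈ 148.065 kt.
148.065 × 1.852 ≈ 274.22 km/h → 274 km/h.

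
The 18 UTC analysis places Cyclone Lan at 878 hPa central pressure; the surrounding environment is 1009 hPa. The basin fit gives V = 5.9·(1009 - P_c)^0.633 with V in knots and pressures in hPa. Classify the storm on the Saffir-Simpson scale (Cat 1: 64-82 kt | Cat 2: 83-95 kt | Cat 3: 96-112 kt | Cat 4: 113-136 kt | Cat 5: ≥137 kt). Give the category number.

ΔP = 1009 − 878 = 131 hPa.
V ≈ 5.9 × 131^0.633 = 5.9 × 21.89 ≈ 129 kt.
129 kt falls in the Category 4 band.

4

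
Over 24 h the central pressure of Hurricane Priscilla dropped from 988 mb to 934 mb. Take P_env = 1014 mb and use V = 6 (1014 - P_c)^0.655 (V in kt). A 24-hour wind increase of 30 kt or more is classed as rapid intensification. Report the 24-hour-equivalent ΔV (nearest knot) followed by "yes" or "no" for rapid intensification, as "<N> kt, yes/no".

55 kt, yes

V₁: ΔP = 26, V ≈ 6 × 26^0.655 ≈ 50.69 kt.
V₂: ΔP = 80, V ≈ 6 × 80^0.655 ≈ 105.85 kt.
ΔV over 24 h = 55.16 kt → 24 h equivalent = 55.16 × 24/24 ≈ 55.16 kt.
55 kt ≥ 30 kt ⇒ rapid intensification.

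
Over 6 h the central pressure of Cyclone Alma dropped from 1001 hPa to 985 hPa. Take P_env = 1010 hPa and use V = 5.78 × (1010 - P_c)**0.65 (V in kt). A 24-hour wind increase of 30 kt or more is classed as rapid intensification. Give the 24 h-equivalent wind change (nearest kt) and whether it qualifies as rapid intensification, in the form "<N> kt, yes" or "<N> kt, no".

91 kt, yes

V₁: ΔP = 9, V ≈ 5.78 × 9^0.65 ≈ 24.11 kt.
V₂: ΔP = 25, V ≈ 5.78 × 25^0.65 ≈ 46.84 kt.
ΔV over 6 h = 22.73 kt → 24 h equivalent = 22.73 × 24/6 ≈ 90.92 kt.
91 kt ≥ 30 kt ⇒ rapid intensification.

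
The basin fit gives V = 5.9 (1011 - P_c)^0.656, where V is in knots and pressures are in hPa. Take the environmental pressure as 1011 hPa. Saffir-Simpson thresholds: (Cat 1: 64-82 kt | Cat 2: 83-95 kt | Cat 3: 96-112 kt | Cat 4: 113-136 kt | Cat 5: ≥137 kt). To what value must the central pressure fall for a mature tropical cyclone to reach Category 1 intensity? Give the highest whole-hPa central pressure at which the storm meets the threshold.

973 hPa

Category 1 begins at V = 64 kt.
Required ΔP = (64/5.9)^(1/0.656) = 10.847^1.524 ≈ 37.87 hPa.
P_c ≤ 1011 − 37.87 = 973.13, so the highest integer P_c is 973 hPa.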